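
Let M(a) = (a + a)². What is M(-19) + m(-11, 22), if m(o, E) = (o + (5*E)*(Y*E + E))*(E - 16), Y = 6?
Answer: 103018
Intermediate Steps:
M(a) = 4*a² (M(a) = (2*a)² = 4*a²)
m(o, E) = (-16 + E)*(o + 35*E²) (m(o, E) = (o + (5*E)*(6*E + E))*(E - 16) = (o + (5*E)*(7*E))*(-16 + E) = (o + 35*E²)*(-16 + E) = (-16 + E)*(o + 35*E²))
M(-19) + m(-11, 22) = 4*(-19)² + (-560*22² - 16*(-11) + 35*22³ + 22*(-11)) = 4*361 + (-560*484 + 176 + 35*10648 - 242) = 1444 + (-271040 + 176 + 372680 - 242) = 1444 + 101574 = 103018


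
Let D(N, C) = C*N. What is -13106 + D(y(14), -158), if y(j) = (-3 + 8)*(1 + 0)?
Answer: -13896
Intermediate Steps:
y(j) = 5 (y(j) = 5*1 = 5)
-13106 + D(y(14), -158) = -13106 - 158*5 = -13106 - 790 = -13896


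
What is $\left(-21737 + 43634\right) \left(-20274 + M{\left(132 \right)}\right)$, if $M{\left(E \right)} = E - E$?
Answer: $-443939778$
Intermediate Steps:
$M{\left(E \right)} = 0$
$\left(-21737 + 43634\right) \left(-20274 + M{\left(132 \right)}\right) = \left(-21737 + 43634\right) \left(-20274 + 0\right) = 21897 \left(-20274\right) = -443939778$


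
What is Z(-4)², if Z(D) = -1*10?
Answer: 100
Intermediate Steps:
Z(D) = -10
Z(-4)² = (-10)² = 100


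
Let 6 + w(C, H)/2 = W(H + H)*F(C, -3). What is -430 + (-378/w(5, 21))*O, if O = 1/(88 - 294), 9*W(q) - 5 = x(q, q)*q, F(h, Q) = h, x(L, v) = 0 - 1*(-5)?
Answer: -90438479/210326 ≈ -429.99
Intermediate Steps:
x(L, v) = 5 (x(L, v) = 0 + 5 = 5)
W(q) = 5/9 + 5*q/9 (W(q) = 5/9 + (5*q)/9 = 5/9 + 5*q/9)
w(C, H) = -12 + 2*C*(5/9 + 10*H/9) (w(C, H) = -12 + 2*((5/9 + 5*(H + H)/9)*C) = -12 + 2*((5/9 + 5*(2*H)/9)*C) = -12 + 2*((5/9 + 10*H/9)*C) = -12 + 2*(C*(5/9 + 10*H/9)) = -12 + 2*C*(5/9 + 10*H/9))
O = -1/206 (O = 1/(-206) = -1/206 ≈ -0.0048544)
-430 + (-378/w(5, 21))*O = -430 - 378/(-12 + (10/9)*5*(1 + 2*21))*(-1/206) = -430 - 378/(-12 + (10/9)*5*(1 + 42))*(-1/206) = -430 - 378/(-12 + (10/9)*5*43)*(-1/206) = -430 - 378/(-12 + 2150/9)*(-1/206) = -430 - 378/2042/9*(-1/206) = -430 - 378*9/2042*(-1/206) = -430 - 1701/1021*(-1/206) = -430 + 1701/210326 = -90438479/210326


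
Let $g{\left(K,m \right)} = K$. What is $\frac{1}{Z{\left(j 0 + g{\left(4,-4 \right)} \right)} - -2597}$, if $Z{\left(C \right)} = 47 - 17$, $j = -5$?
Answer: $\frac{1}{2627} \approx 0.00038066$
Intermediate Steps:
$Z{\left(C \right)} = 30$
$\frac{1}{Z{\left(j 0 + g{\left(4,-4 \right)} \right)} - -2597} = \frac{1}{30 - -2597} = \frac{1}{30 + \left(-1674 + 4271\right)} = \frac{1}{30 + 2597} = \frac{1}{2627}$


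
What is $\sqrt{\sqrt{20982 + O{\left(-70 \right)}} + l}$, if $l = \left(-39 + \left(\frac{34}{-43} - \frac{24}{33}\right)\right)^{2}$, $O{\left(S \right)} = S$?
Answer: $\frac{\sqrt{367297225 + 894916 \sqrt{1307}}}{473} \approx 42.265$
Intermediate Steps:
$l = \frac{367297225}{223729}$ ($l = \left(-39 + \left(34 \left(- \frac{1}{43}\right) - \frac{8}{11}\right)\right)^{2} = \left(-39 - \frac{718}{473}\right)^{2} = \left(- \frac{19165}{473}\right)^{2} = \frac{367297225}{223729} \approx 1641.7$)
$\sqrt{\sqrt{20982 + O{\left(-70 \right)}} + l} = \sqrt{\sqrt{20982 - 70} + \frac{367297225}{223729}} = \sqrt{\sqrt{20912} + \frac{367297225}{223729}} = \sqrt{4 \sqrt{1307} + \frac{367297225}{223729}} = \sqrt{\frac{367297225}{223729} + 4 \sqrt{1307}}$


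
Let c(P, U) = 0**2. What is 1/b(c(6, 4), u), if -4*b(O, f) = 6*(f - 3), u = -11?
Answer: 1/21 ≈ 0.047619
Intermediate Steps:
c(P, U) = 0
b(O, f) = 9/2 - 3*f/2 (b(O, f) = -3*(f - 3)/2 = -3*(-3 + f)/2 = -(-18 + 6*f)/4 = 9/2 - 3*f/2)
1/b(c(6, 4), u) = 1/(9/2 - 3/2*(-11)) = 1/(9/2 + 33/2) = 1/21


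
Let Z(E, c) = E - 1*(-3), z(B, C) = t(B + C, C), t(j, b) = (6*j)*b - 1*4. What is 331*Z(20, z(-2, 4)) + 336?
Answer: 7949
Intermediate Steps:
t(j, b) = -4 + 6*b*j (t(j, b) = 6*b*j - 4 = -4 + 6*b*j)
z(B, C) = -4 + 6*C*(B + C)
Z(E, c) = 3 + E (Z(E, c) = E + 3 = 3 + E)
331*Z(20, z(-2, 4)) + 336 = 331*(3 + 20) + 336 = 331*23 + 336 = 7613 + 336 = 7949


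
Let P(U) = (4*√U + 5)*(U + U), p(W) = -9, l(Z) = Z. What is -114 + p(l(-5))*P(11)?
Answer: -1104 - 792*√11 ≈ -3730.8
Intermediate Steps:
P(U) = 2*U*(5 + 4*√U) (P(U) = (5 + 4*√U)*(2*U) = 2*U*(5 + 4*√U))
-114 + p(l(-5))*P(11) = -114 - 9*(8*11^(3/2) + 10*11) = -114 - 9*(8*(11*√11) + 110) = -114 - 9*(88*√11 + 110) = -114 - 9*(110 + 88*√11) = -114 + (-990 - 792*√11) = -1104 - 792*√11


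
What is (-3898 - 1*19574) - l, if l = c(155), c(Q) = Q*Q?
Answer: -47497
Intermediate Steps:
c(Q) = Q²
l = 24025 (l = 155² = 24025)
(-3898 - 1*19574) - l = (-3898 - 1*19574) - 1*24025 = (-3898 - 19574) - 24025 = -23472 - 24025 = -47497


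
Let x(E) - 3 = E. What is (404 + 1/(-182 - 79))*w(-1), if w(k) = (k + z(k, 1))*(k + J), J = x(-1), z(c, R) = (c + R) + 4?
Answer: 105443/87 ≈ 1212.0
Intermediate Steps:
x(E) = 3 + E
z(c, R) = 4 + R + c (z(c, R) = (R + c) + 4 = 4 + R + c)
J = 2 (J = 3 - 1 = 2)
w(k) = (2 + k)*(5 + 2*k) (w(k) = (k + (4 + 1 + k))*(k + 2) = (k + (5 + k))*(2 + k) = (5 + 2*k)*(2 + k) = (2 + k)*(5 + 2*k))
(404 + 1/(-182 - 79))*w(-1) = (404 + 1/(-182 - 79))*(10 + 2*(-1)² + 9*(-1)) = (404 + 1/(-261))*(10 + 2*1 - 9) = (404 - 1/261)*(10 + 2 - 9) = (105443/261)*3 = 105443/87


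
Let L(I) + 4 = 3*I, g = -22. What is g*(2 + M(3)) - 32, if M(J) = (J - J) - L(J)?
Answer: 34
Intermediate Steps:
L(I) = -4 + 3*I
M(J) = 4 - 3*J (M(J) = (J - J) - (-4 + 3*J) = 0 + (4 - 3*J) = 4 - 3*J)
g*(2 + M(3)) - 32 = -22*(2 + (4 - 3*3)) - 32 = -22*(2 + (4 - 9)) - 32 = -22*(2 - 5) - 32 = -22*(-3) - 32 = 66 - 32 = 34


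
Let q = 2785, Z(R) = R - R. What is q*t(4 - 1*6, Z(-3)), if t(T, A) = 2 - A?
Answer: 5570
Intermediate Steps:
Z(R) = 0
q*t(4 - 1*6, Z(-3)) = 2785*(2 - 1*0) = 2785*(2 + 0) = 2785*2 = 5570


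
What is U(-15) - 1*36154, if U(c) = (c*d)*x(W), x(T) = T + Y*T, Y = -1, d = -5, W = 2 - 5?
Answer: -36154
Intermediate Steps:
W = -3
x(T) = 0 (x(T) = T - T = 0)
U(c) = 0 (U(c) = (c*(-5))*0 = -5*c*0 = 0)
U(-15) - 1*36154 = 0 - 1*36154 = 0 - 36154 = -36154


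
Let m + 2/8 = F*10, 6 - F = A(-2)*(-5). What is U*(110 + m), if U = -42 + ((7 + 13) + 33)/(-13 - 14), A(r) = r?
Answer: -36797/12 ≈ -3066.4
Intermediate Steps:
F = -4 (F = 6 - (-2)*(-5) = 6 - 1*10 = 6 - 10 = -4)
m = -161/4 (m = -¼ - 4*10 = -¼ - 40 = -161/4 ≈ -40.250)
U = -1187/27 (U = -42 + (20 + 33)/(-27) = -42 + 53*(-1/27) = -42 - 53/27 = -1187/27 ≈ -43.963)
U*(110 + m) = -1187*(110 - 161/4)/27 = -1187/27*279/4 = -36797/12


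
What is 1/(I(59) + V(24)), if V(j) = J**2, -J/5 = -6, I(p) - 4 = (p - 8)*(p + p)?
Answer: 1/6922 ≈ 0.00014447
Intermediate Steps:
I(p) = 4 + 2*p*(-8 + p) (I(p) = 4 + (p - 8)*(p + p) = 4 + (-8 + p)*(2*p) = 4 + 2*p*(-8 + p))
J = 30 (J = -5*(-6) = 30)
V(j) = 900 (V(j) = 30**2 = 900)
1/(I(59) + V(24)) = 1/((4 - 16*59 + 2*59**2) + 900) = 1/((4 - 944 + 2*3481) + 900) = 1/((4 - 944 + 6962) + 900) = 1/(6022 + 900) = 1/6922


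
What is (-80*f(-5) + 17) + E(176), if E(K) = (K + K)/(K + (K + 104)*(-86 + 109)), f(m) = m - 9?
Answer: 940343/827 ≈ 1137.1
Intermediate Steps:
f(m) = -9 + m
E(K) = 2*K/(2392 + 24*K) (E(K) = (2*K)/(K + (104 + K)*23) = (2*K)/(K + (2392 + 23*K)) = (2*K)/(2392 + 24*K) = 2*K/(2392 + 24*K))
(-80*f(-5) + 17) + E(176) = (-80*(-9 - 5) + 17) + (¼)*176/(299 + 3*176) = (-80*(-14) + 17) + (¼)*176/(299 + 528) = (1120 + 17) + (¼)*176/827 = 1137 + (¼)*176*(1/827) = 1137 + 44/827 = 940343/827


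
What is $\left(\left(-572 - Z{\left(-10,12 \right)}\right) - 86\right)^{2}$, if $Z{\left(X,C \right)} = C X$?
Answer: $289444$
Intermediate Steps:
$\left(\left(-572 - Z{\left(-10,12 \right)}\right) - 86\right)^{2} = \left(\left(-572 - 12 \left(-10\right)\right) - 86\right)^{2} = \left(\left(-572 - -120\right) - 86\right)^{2} = \left(\left(-572 + 120\right) - 86\right)^{2} = \left(-452 - 86\right)^{2} = \left(-538\right)^{2} = 289444$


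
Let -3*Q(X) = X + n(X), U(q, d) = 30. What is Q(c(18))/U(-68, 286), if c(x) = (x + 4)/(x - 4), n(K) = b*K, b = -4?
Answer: 11/210 ≈ 0.052381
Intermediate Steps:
n(K) = -4*K
c(x) = (4 + x)/(-4 + x)
Q(X) = X (Q(X) = -(X - 4*X)/3 = -(-1)*X = X)
Q(c(18))/U(-68, 286) = ((4 + 18)/(-4 + 18))/30 = (22/14)*(1/30) = ((1/14)*22)*(1/30) = (11/7)*(1/30) = 11/210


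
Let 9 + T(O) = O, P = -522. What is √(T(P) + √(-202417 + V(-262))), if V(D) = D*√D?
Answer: √(-531 + √(-202417 - 262*I*√262)) ≈ 9.1135 - 24.685*I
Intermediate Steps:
T(O) = -9 + O
V(D) = D^(3/2)
√(T(P) + √(-202417 + V(-262))) = √((-9 - 522) + √(-202417 + (-262)^(3/2))) = √(-531 + √(-202417 - 262*I*√262))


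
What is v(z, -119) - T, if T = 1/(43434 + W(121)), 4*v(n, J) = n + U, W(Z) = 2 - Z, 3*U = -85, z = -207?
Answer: -15290201/259890 ≈ -58.833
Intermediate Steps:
U = -85/3 (U = (⅓)*(-85) = -85/3 ≈ -28.333)
v(n, J) = -85/12 + n/4 (v(n, J) = (n - 85/3)/4 = (-85/3 + n)/4 = -85/12 + n/4)
T = 1/43315 (T = 1/(43434 + (2 - 1*121)) = 1/(43434 + (2 - 121)) = 1/(43434 - 119) = 1/43315 ≈ 2.3087e-5)
v(z, -119) - T = (-85/12 + (¼)*(-207)) - 1*1/43315 = (-85/12 - 207/4) - 1/43315 = -353/6 - 1/43315 = -15290201/259890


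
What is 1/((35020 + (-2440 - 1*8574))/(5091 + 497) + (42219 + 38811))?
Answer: 2794/226409823 ≈ 1.2340e-5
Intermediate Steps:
1/((35020 + (-2440 - 1*8574))/(5091 + 497) + (42219 + 38811)) = 1/((35020 + (-2440 - 8574))/5588 + 81030) = 1/((35020 - 11014)*(1/5588) + 81030) = 1/(24006*(1/5588) + 81030) = 1/(12003/2794 + 81030) = 1/(226409823/2794) = 2794/226409823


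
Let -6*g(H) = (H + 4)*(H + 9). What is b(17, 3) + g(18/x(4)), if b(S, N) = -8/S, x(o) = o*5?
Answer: -29089/3400 ≈ -8.5556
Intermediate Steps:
x(o) = 5*o
g(H) = -(4 + H)*(9 + H)/6 (g(H) = -(H + 4)*(H + 9)/6 = -(4 + H)*(9 + H)/6)
b(17, 3) + g(18/x(4)) = -8/17 + (-6 - 39/(5*4) - (18/((5*4)))²/6) = -8*1/17 + (-6 - 39/20 - (18/20)²/6) = -8/17 + (-6 - 39/20 - (18*(1/20))²/6) = -8/17 + (-6 - 13/6*9/10 - (9/10)²/6) = -8/17 + (-6 - 39/20 - ⅙*81/100) = -8/17 + (-6 - 39/20 - 27/200) = -8/17 - 1617/200 = -29089/3400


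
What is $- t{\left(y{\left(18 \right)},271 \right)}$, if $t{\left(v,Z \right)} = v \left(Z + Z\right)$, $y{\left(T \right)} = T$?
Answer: $-9756$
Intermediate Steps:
$t{\left(v,Z \right)} = 2 Z v$ ($t{\left(v,Z \right)} = v 2 Z = 2 Z v$)
$- t{\left(y{\left(18 \right)},271 \right)} = - 2 \cdot 271 \cdot 18 = \left(-1\right) 9756 = -9756$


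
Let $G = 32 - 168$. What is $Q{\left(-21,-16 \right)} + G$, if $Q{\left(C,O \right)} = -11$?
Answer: $-147$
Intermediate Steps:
$G = -136$
$Q{\left(-21,-16 \right)} + G = -11 - 136 = -147$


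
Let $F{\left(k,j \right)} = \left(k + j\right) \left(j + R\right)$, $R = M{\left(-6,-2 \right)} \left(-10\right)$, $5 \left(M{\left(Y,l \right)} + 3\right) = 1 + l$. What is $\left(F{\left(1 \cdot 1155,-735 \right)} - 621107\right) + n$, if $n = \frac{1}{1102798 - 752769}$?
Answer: $- \frac{320755024642}{350029} \approx -9.1637 \cdot 10^{5}$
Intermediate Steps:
$M{\left(Y,l \right)} = - \frac{14}{5} + \frac{l}{5}$ ($M{\left(Y,l \right)} = -3 + \frac{1 + l}{5} = -3 + \left(\frac{1}{5} + \frac{l}{5}\right) = - \frac{14}{5} + \frac{l}{5}$)
$R = 32$ ($R = \left(- \frac{14}{5} + \frac{1}{5} \left(-2\right)\right) \left(-10\right) = \left(- \frac{14}{5} - \frac{2}{5}\right) \left(-10\right) = \left(- \frac{16}{5}\right) \left(-10\right) = 32$)
$F{\left(k,j \right)} = \left(32 + j\right) \left(j + k\right)$ ($F{\left(k,j \right)} = \left(k + j\right) \left(j + 32\right) = \left(j + k\right) \left(32 + j\right) = \left(32 + j\right) \left(j + k\right)$)
$n = \frac{1}{350029} \approx 2.8569 \cdot 10^{-6}$
$\left(F{\left(1 \cdot 1155,-735 \right)} - 621107\right) + n = \left(\left(\left(-735\right)^{2} + 32 \left(-735\right) + 32 \cdot 1 \cdot 1155 - 735 \cdot 1 \cdot 1155\right) - 621107\right) + \frac{1}{350029} = \left(\left(540225 - 23520 + 32 \cdot 1155 - 848925\right) - 621107\right) + \frac{1}{350029} = \left(\left(540225 - 23520 + 36960 - 848925\right) - 621107\right) + \frac{1}{350029} = \left(-295260 - 621107\right) + \frac{1}{350029} = -916367 + \frac{1}{350029} = - \frac{320755024642}{350029}$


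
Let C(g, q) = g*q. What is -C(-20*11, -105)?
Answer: -23100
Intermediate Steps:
-C(-20*11, -105) = -(-20*11)*(-105) = -(-220)*(-105) = -1*23100 = -23100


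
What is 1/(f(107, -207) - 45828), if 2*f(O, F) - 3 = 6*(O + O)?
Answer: -2/90369 ≈ -2.2131e-5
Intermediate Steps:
f(O, F) = 3/2 + 6*O (f(O, F) = 3/2 + (6*(O + O))/2 = 3/2 + (6*(2*O))/2 = 3/2 + (12*O)/2 = 3/2 + 6*O)
1/(f(107, -207) - 45828) = 1/((3/2 + 6*107) - 45828) = 1/((3/2 + 642) - 45828) = 1/(1287/2 - 45828) = 1/(-90369/2) = -2/90369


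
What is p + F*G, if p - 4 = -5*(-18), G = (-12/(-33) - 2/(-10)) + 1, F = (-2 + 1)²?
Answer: 5256/55 ≈ 95.564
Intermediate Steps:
F = 1 (F = (-1)² = 1)
G = 86/55 (G = (-12*(-1/33) - 2*(-⅒)) + 1 = (4/11 + ⅕) + 1 = 31/55 + 1 = 86/55 ≈ 1.5636)
p = 94 (p = 4 - 5*(-18) = 4 + 90 = 94)
p + F*G = 94 + 1*(86/55) = 94 + 86/55 = 5256/55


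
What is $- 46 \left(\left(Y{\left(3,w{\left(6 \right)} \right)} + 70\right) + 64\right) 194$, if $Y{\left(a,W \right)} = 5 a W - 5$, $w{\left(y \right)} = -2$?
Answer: $-883476$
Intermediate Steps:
$Y{\left(a,W \right)} = -5 + 5 W a$ ($Y{\left(a,W \right)} = 5 W a - 5 = -5 + 5 W a$)
$- 46 \left(\left(Y{\left(3,w{\left(6 \right)} \right)} + 70\right) + 64\right) 194 = - 46 \left(\left(\left(-5 + 5 \left(-2\right) 3\right) + 70\right) + 64\right) 194 = - 46 \left(\left(\left(-5 - 30\right) + 70\right) + 64\right) 194 = - 46 \left(\left(-35 + 70\right) + 64\right) 194 = - 46 \left(35 + 64\right) 194 = \left(-46\right) 99 \cdot 194 = \left(-4554\right) 194 = -883476$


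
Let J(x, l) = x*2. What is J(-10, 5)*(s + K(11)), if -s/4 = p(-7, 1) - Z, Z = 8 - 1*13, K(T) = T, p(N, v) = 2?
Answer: 340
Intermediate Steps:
Z = -5 (Z = 8 - 13 = -5)
J(x, l) = 2*x
s = -28 (s = -4*(2 - 1*(-5)) = -4*(2 + 5) = -4*7 = -28)
J(-10, 5)*(s + K(11)) = (2*(-10))*(-28 + 11) = -20*(-17) = 340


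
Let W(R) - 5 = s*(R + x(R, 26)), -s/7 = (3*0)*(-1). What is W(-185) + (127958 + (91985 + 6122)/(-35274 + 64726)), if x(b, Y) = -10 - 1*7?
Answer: 18939017/148 ≈ 1.2797e+5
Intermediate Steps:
x(b, Y) = -17 (x(b, Y) = -10 - 7 = -17)
s = 0 (s = -7*3*0*(-1) = -0*(-1) = -7*0 = 0)
W(R) = 5 (W(R) = 5 + 0*(R - 17) = 5 + 0*(-17 + R) = 5 + 0 = 5)
W(-185) + (127958 + (91985 + 6122)/(-35274 + 64726)) = 5 + (127958 + (91985 + 6122)/(-35274 + 64726)) = 5 + (127958 + 98107/29452) = 5 + (127958 + 98107*(1/29452)) = 5 + (127958 + 493/148) = 5 + 18938277/148 = 18939017/148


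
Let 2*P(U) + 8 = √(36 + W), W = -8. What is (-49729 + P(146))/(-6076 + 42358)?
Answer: -49733/36282 + √7/36282 ≈ -1.3707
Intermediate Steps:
P(U) = -4 + √7 (P(U) = -4 + √(36 - 8)/2 = -4 + √28/2 = -4 + (2*√7)/2 = -4 + √7)
(-49729 + P(146))/(-6076 + 42358) = (-49729 + (-4 + √7))/(-6076 + 42358) = (-49733 + √7)/36282 = (-49733 + √7)*(1/36282) = -49733/36282 + √7/36282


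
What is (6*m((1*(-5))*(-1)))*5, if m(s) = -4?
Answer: -120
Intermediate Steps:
(6*m((1*(-5))*(-1)))*5 = (6*(-4))*5 = -24*5 = -120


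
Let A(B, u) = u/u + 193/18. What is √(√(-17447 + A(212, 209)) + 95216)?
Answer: √(3427776 + 6*I*√627670)/6 ≈ 308.57 + 0.21396*I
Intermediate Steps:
A(B, u) = 211/18 (A(B, u) = 1 + 193*(1/18) = 1 + 193/18 = 211/18)
√(√(-17447 + A(212, 209)) + 95216) = √(√(-17447 + 211/18) + 95216) = √(√(-313835/18) + 95216) = √(I*√627670/6 + 95216) = √(95216 + I*√627670/6)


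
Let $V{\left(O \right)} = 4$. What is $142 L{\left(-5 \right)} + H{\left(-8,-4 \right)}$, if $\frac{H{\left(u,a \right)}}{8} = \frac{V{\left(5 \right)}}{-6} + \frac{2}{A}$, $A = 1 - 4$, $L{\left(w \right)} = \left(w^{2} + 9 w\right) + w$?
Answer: $- \frac{10682}{3} \approx -3560.7$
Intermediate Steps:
$L{\left(w \right)} = w^{2} + 10 w$
$A = -3$
$H{\left(u,a \right)} = - \frac{32}{3}$ ($H{\left(u,a \right)} = 8 \left(\frac{4}{-6} + \frac{2}{-3}\right) = 8 \left(4 \left(- \frac{1}{6}\right) + 2 \left(- \frac{1}{3}\right)\right) = 8 \left(- \frac{2}{3} - \frac{2}{3}\right) = 8 \left(- \frac{4}{3}\right) = - \frac{32}{3}$)
$142 L{\left(-5 \right)} + H{\left(-8,-4 \right)} = 142 \left(- 5 \left(10 - 5\right)\right) - \frac{32}{3} = 142 \left(\left(-5\right) 5\right) - \frac{32}{3} = 142 \left(-25\right) - \frac{32}{3} = -3550 - \frac{32}{3} = - \frac{10682}{3}$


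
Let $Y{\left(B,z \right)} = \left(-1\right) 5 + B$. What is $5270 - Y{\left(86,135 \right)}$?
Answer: $5189$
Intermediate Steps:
$Y{\left(B,z \right)} = -5 + B$
$5270 - Y{\left(86,135 \right)} = 5270 - \left(-5 + 86\right) = 5270 - 81 = 5189$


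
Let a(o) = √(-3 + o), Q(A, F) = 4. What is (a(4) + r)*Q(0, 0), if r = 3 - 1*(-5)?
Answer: 36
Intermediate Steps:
r = 8 (r = 3 + 5 = 8)
(a(4) + r)*Q(0, 0) = (√(-3 + 4) + 8)*4 = (√1 + 8)*4 = (1 + 8)*4 = 9*4 = 36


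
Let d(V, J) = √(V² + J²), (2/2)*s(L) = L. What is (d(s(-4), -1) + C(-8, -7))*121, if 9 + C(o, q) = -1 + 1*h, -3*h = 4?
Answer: -4114/3 + 121*√17 ≈ -872.44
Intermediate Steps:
h = -4/3 (h = -⅓*4 = -4/3 ≈ -1.3333)
s(L) = L
d(V, J) = √(J² + V²)
C(o, q) = -34/3 (C(o, q) = -9 + (-1 + 1*(-4/3)) = -9 + (-1 - 4/3) = -9 - 7/3 = -34/3)
(d(s(-4), -1) + C(-8, -7))*121 = (√((-1)² + (-4)²) - 34/3)*121 = (√(1 + 16) - 34/3)*121 = (√17 - 34/3)*121 = (-34/3 + √17)*121 = -4114/3 + 121*√17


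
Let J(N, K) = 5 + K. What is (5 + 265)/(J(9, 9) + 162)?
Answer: 135/88 ≈ 1.5341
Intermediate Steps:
(5 + 265)/(J(9, 9) + 162) = (5 + 265)/((5 + 9) + 162) = 270/(14 + 162) = 270/176 = 270*(1/176) = 135/88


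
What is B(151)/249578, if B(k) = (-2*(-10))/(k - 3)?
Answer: 5/9234386 ≈ 5.4145e-7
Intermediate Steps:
B(k) = 20/(-3 + k)
B(151)/249578 = (20/(-3 + 151))/249578 = (20/148)*(1/249578) = (20*(1/148))*(1/249578) = (5/37)*(1/249578) = 5/9234386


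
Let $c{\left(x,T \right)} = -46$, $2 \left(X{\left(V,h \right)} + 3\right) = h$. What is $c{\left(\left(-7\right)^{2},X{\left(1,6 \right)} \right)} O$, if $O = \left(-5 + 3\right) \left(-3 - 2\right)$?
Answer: $-460$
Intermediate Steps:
$X{\left(V,h \right)} = -3 + \frac{h}{2}$
$O = 10$ ($O = \left(-2\right) \left(-5\right) = 10$)
$c{\left(\left(-7\right)^{2},X{\left(1,6 \right)} \right)} O = \left(-46\right) 10 = -460$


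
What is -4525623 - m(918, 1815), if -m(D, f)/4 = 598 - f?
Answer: -4530491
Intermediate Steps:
m(D, f) = -2392 + 4*f (m(D, f) = -4*(598 - f) = -2392 + 4*f)
-4525623 - m(918, 1815) = -4525623 - (-2392 + 4*1815) = -4525623 - (-2392 + 7260) = -4525623 - 1*4868 = -4525623 - 4868 = -4530491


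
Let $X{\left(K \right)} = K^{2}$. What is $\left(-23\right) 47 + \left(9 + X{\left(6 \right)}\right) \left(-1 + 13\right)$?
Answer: $-541$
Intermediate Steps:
$\left(-23\right) 47 + \left(9 + X{\left(6 \right)}\right) \left(-1 + 13\right) = \left(-23\right) 47 + \left(9 + 6^{2}\right) \left(-1 + 13\right) = -1081 + \left(9 + 36\right) 12 = -1081 + 45 \cdot 12 = -1081 + 540 = -541$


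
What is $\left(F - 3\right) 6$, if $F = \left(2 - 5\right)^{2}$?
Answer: $36$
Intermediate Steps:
$F = 9$ ($F = \left(-3\right)^{2} = 9$)
$\left(F - 3\right) 6 = \left(9 - 3\right) 6 = 6 \cdot 6 = 36$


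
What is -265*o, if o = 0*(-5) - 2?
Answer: 530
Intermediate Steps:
o = -2 (o = 0 - 2 = -2)
-265*o = -265*(-2) = 530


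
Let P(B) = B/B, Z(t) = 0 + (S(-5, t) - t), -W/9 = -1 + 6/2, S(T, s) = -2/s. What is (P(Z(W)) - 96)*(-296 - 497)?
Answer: 75335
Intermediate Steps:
W = -18 (W = -9*(-1 + 6/2) = -9*(-1 + 6*(1/2)) = -9*(-1 + 3) = -9*2 = -18)
Z(t) = -t - 2/t (Z(t) = 0 + (-2/t - t) = 0 + (-t - 2/t) = -t - 2/t)
P(B) = 1
(P(Z(W)) - 96)*(-296 - 497) = (1 - 96)*(-296 - 497) = -95*(-793) = 75335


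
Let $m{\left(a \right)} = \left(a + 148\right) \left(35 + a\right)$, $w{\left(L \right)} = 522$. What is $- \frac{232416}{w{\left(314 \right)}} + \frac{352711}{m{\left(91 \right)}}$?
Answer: $- \frac{378603349}{873306} \approx -433.53$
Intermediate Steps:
$m{\left(a \right)} = \left(35 + a\right) \left(148 + a\right)$ ($m{\left(a \right)} = \left(148 + a\right) \left(35 + a\right) = \left(35 + a\right) \left(148 + a\right)$)
$- \frac{232416}{w{\left(314 \right)}} + \frac{352711}{m{\left(91 \right)}} = - \frac{232416}{522} + \frac{352711}{5180 + 91^{2} + 183 \cdot 91} = \left(-232416\right) \frac{1}{522} + \frac{352711}{5180 + 8281 + 16653} = - \frac{12912}{29} + \frac{352711}{30114} = - \frac{378603349}{873306}$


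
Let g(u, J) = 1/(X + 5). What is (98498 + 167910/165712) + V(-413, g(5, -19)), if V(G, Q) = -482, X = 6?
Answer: 8121297651/82856 ≈ 98017.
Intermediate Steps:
g(u, J) = 1/11 (g(u, J) = 1/(6 + 5) = 1/11)
(98498 + 167910/165712) + V(-413, g(5, -19)) = (98498 + 167910/165712) - 482 = (98498 + 167910*(1/165712)) - 482 = (98498 + 83955/82856) - 482 = 8161234243/82856 - 482 = 8121297651/82856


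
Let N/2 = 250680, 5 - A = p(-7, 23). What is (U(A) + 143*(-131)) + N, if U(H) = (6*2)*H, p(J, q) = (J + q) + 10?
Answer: 482375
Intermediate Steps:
p(J, q) = 10 + J + q
A = -21 (A = 5 - (10 - 7 + 23) = 5 - 1*26 = 5 - 26 = -21)
U(H) = 12*H
N = 501360 (N = 2*250680 = 501360)
(U(A) + 143*(-131)) + N = (12*(-21) + 143*(-131)) + 501360 = (-252 - 18733) + 501360 = -18985 + 501360 = 482375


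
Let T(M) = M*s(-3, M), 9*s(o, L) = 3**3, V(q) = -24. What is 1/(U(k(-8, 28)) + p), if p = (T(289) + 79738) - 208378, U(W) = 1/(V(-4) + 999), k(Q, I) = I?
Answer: -975/124578674 ≈ -7.8264e-6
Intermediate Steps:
s(o, L) = 3 (s(o, L) = (1/9)*3**3 = (1/9)*27 = 3)
T(M) = 3*M (T(M) = M*3 = 3*M)
U(W) = 1/975 (U(W) = 1/(-24 + 999) = 1/975)
p = -127773 (p = (3*289 + 79738) - 208378 = (867 + 79738) - 208378 = 80605 - 208378 = -127773)
1/(U(k(-8, 28)) + p) = 1/(1/975 - 127773) = 1/(-124578674/975) = -975/124578674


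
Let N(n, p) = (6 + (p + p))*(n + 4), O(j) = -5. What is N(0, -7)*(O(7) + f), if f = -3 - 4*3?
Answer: 640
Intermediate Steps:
N(n, p) = (4 + n)*(6 + 2*p) (N(n, p) = (6 + 2*p)*(4 + n) = (4 + n)*(6 + 2*p))
f = -15 (f = -3 - 12 = -15)
N(0, -7)*(O(7) + f) = (24 + 6*0 + 8*(-7) + 2*0*(-7))*(-5 - 15) = (24 + 0 - 56 + 0)*(-20) = -32*(-20) = 640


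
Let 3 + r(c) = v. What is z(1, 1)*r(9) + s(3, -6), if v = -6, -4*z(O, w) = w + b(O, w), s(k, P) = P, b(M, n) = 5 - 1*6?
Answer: -6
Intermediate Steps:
b(M, n) = -1 (b(M, n) = 5 - 6 = -1)
z(O, w) = ¼ - w/4 (z(O, w) = -(w - 1)/4 = -(-1 + w)/4 = ¼ - w/4)
r(c) = -9 (r(c) = -3 - 6 = -9)
z(1, 1)*r(9) + s(3, -6) = (¼ - ¼*1)*(-9) - 6 = (¼ - ¼)*(-9) - 6 = 0*(-9) - 6 = 0 - 6 = -6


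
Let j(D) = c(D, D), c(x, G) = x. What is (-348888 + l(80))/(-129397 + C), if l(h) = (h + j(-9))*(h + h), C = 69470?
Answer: 337528/59927 ≈ 5.6323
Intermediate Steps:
j(D) = D
l(h) = 2*h*(-9 + h) (l(h) = (h - 9)*(h + h) = (-9 + h)*(2*h) = 2*h*(-9 + h))
(-348888 + l(80))/(-129397 + C) = (-348888 + 2*80*(-9 + 80))/(-129397 + 69470) = (-348888 + 2*80*71)/(-59927) = (-348888 + 11360)*(-1/59927) = -337528*(-1/59927) = 337528/59927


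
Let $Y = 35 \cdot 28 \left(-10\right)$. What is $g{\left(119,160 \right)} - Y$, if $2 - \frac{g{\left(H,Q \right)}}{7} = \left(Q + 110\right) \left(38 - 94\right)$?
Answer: $115654$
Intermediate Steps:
$g{\left(H,Q \right)} = 43134 + 392 Q$ ($g{\left(H,Q \right)} = 14 - 7 \left(Q + 110\right) \left(38 - 94\right) = 14 - 7 \left(110 + Q\right) \left(-56\right) = 14 - 7 \left(-6160 - 56 Q\right) = 14 + \left(43120 + 392 Q\right) = 43134 + 392 Q$)
$Y = -9800$ ($Y = 980 \left(-10\right) = -9800$)
$g{\left(119,160 \right)} - Y = \left(43134 + 392 \cdot 160\right) - -9800 = \left(43134 + 62720\right) + 9800 = 105854 + 9800 = 115654$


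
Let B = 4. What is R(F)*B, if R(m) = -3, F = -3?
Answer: -12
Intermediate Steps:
R(F)*B = -3*4 = -12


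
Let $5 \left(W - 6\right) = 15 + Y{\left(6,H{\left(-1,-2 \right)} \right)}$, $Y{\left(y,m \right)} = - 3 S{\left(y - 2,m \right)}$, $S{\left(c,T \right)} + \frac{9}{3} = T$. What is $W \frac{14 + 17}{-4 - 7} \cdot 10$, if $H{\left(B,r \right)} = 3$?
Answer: $- \frac{2790}{11} \approx -253.64$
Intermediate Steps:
$S{\left(c,T \right)} = -3 + T$
$Y{\left(y,m \right)} = 9 - 3 m$ ($Y{\left(y,m \right)} = - 3 \left(-3 + m\right) = 9 - 3 m$)
$W = 9$ ($W = 6 + \frac{15 + \left(9 - 9\right)}{5} = 6 + \frac{15 + 0}{5} = 6 + \frac{1}{5} \cdot 15 = 6 + 3 = 9$)
$W \frac{14 + 17}{-4 - 7} \cdot 10 = 9 \frac{14 + 17}{-4 - 7} \cdot 10 = 9 \frac{31}{-11} \cdot 10 = 9 \cdot 31 \left(- \frac{1}{11}\right) 10 = 9 \left(- \frac{31}{11}\right) 10 = \left(- \frac{279}{11}\right) 10 = - \frac{2790}{11}$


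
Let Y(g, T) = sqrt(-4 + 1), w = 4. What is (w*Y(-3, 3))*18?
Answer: 72*I*sqrt(3) ≈ 124.71*I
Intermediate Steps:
Y(g, T) = I*sqrt(3) (Y(g, T) = sqrt(-3) = I*sqrt(3))
(w*Y(-3, 3))*18 = (4*(I*sqrt(3)))*18 = (4*I*sqrt(3))*18 = 72*I*sqrt(3)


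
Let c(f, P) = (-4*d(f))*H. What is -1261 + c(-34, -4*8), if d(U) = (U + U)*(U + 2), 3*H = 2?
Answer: -21191/3 ≈ -7063.7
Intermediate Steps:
H = 2/3 (H = (1/3)*2 = 2/3 ≈ 0.66667)
d(U) = 2*U*(2 + U) (d(U) = (2*U)*(2 + U) = 2*U*(2 + U))
c(f, P) = -16*f*(2 + f)/3 (c(f, P) = -8*f*(2 + f)*(2/3) = -16*f*(2 + f)/3)
-1261 + c(-34, -4*8) = -1261 - 16/3*(-34)*(2 - 34) = -1261 - 16/3*(-34)*(-32) = -1261 - 17408/3 = -21191/3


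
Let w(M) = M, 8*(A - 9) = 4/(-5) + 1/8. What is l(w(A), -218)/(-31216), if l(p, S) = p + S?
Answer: 66907/9989120 ≈ 0.0066980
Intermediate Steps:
A = 2853/320 (A = 9 + (4/(-5) + 1/8)/8 = 9 + (4*(-1/5) + 1*(1/8))/8 = 9 + (-4/5 + 1/8)/8 = 9 + (1/8)*(-27/40) = 9 - 27/320 = 2853/320 ≈ 8.9156)
l(p, S) = S + p
l(w(A), -218)/(-31216) = (-218 + 2853/320)/(-31216) = -66907/320*(-1/31216) = 66907/9989120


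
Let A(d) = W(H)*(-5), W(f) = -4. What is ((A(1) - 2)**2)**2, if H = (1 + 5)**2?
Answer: 104976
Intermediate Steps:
H = 36 (H = 6**2 = 36)
A(d) = 20 (A(d) = -4*(-5) = 20)
((A(1) - 2)**2)**2 = ((20 - 2)**2)**2 = (18**2)**2 = 324**2 = 104976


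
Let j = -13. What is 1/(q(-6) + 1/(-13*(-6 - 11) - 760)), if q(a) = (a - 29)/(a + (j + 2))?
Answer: 9163/18848 ≈ 0.48615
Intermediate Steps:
q(a) = (-29 + a)/(-11 + a) (q(a) = (a - 29)/(a + (-13 + 2)) = (-29 + a)/(a - 11) = (-29 + a)/(-11 + a))
1/(q(-6) + 1/(-13*(-6 - 11) - 760)) = 1/((-29 - 6)/(-11 - 6) + 1/(-13*(-6 - 11) - 760)) = 1/(-35/(-17) + 1/(-13*(-17) - 760)) = 1/(-1/17*(-35) + 1/(221 - 760)) = 1/(35/17 + 1/(-539)) = 1/(35/17 - 1/539) = 1/(18848/9163) = 9163/18848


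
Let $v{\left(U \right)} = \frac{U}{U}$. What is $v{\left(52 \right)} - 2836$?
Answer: $-2835$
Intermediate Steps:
$v{\left(U \right)} = 1$
$v{\left(52 \right)} - 2836 = 1 - 2836 = -2835$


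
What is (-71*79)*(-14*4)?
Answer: 314104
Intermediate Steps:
(-71*79)*(-14*4) = -5609*(-56) = 314104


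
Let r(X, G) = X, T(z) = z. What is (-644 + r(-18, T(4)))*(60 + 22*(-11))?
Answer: 120484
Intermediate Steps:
(-644 + r(-18, T(4)))*(60 + 22*(-11)) = (-644 - 18)*(60 + 22*(-11)) = -662*(60 - 242) = -662*(-182) = 120484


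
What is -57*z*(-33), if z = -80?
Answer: -150480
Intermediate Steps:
-57*z*(-33) = -57*(-80)*(-33) = 4560*(-33) = -150480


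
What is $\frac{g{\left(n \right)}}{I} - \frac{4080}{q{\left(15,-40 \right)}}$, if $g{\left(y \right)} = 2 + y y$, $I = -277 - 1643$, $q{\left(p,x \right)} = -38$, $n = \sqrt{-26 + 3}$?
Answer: $\frac{1305733}{12160} \approx 107.38$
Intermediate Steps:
$n = i \sqrt{23}$ ($n = \sqrt{-23} = i \sqrt{23} \approx 4.7958 i$)
$I = -1920$
$g{\left(y \right)} = 2 + y^{2}$
$\frac{g{\left(n \right)}}{I} - \frac{4080}{q{\left(15,-40 \right)}} = \frac{2 + \left(i \sqrt{23}\right)^{2}}{-1920} - \frac{4080}{-38} = \left(2 - 23\right) \left(- \frac{1}{1920}\right) - - \frac{2040}{19} = \left(-21\right) \left(- \frac{1}{1920}\right) + \frac{2040}{19} = \frac{7}{640} + \frac{2040}{19} = \frac{1305733}{12160}$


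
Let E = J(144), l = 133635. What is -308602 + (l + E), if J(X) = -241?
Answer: -175208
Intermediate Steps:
E = -241
-308602 + (l + E) = -308602 + (133635 - 241) = -308602 + 133394 = -175208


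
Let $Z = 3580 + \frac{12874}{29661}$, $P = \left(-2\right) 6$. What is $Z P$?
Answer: $- \frac{424797016}{9887} \approx -42965.0$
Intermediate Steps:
$P = -12$
$Z = \frac{106199254}{29661}$ ($Z = 3580 + 12874 \cdot \frac{1}{29661} = 3580 + \frac{12874}{29661} = \frac{106199254}{29661} \approx 3580.4$)
$Z P = \frac{106199254}{29661} \left(-12\right) = - \frac{424797016}{9887}$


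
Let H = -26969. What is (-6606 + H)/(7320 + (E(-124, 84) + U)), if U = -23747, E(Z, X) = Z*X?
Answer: 1975/1579 ≈ 1.2508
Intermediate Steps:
E(Z, X) = X*Z
(-6606 + H)/(7320 + (E(-124, 84) + U)) = (-6606 - 26969)/(7320 + (84*(-124) - 23747)) = -33575/(7320 + (-10416 - 23747)) = -33575/(7320 - 34163) = -33575/(-26843) = -33575*(-1/26843) = 1975/1579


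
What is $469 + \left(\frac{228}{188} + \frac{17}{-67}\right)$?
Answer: $\frac{1479901}{3149} \approx 469.96$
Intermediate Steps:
$469 + \left(\frac{228}{188} + \frac{17}{-67}\right) = 469 + \left(228 \cdot \frac{1}{188} + 17 \left(- \frac{1}{67}\right)\right) = 469 + \left(\frac{57}{47} - \frac{17}{67}\right) = 469 + \frac{3020}{3149} = \frac{1479901}{3149}$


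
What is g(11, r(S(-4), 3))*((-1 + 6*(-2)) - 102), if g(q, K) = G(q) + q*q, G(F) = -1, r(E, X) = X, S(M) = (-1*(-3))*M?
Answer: -13800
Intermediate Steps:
S(M) = 3*M
g(q, K) = -1 + q² (g(q, K) = -1 + q*q = -1 + q²)
g(11, r(S(-4), 3))*((-1 + 6*(-2)) - 102) = (-1 + 11²)*((-1 + 6*(-2)) - 102) = (-1 + 121)*((-1 - 12) - 102) = 120*(-13 - 102) = 120*(-115) = -13800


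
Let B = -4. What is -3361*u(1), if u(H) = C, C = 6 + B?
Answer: -6722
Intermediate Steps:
C = 2 (C = 6 - 4 = 2)
u(H) = 2
-3361*u(1) = -3361*2 = -6722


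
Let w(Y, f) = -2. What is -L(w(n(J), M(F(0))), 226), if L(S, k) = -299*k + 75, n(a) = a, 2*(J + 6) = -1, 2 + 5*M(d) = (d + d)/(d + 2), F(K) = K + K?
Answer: 67499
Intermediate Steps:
F(K) = 2*K
M(d) = -2/5 + 2*d/(5*(2 + d)) (M(d) = -2/5 + ((d + d)/(d + 2))/5 = -2/5 + ((2*d)/(2 + d))/5 = -2/5 + (2*d/(2 + d))/5 = -2/5 + 2*d/(5*(2 + d)))
J = -13/2 (J = -6 + (1/2)*(-1) = -6 - 1/2 = -13/2 ≈ -6.5000)
L(S, k) = 75 - 299*k
-L(w(n(J), M(F(0))), 226) = -(75 - 299*226) = -(75 - 67574) = -1*(-67499) = 67499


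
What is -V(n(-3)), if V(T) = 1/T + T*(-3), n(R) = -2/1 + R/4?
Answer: -347/44 ≈ -7.8864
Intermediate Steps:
n(R) = -2 + R/4 (n(R) = -2*1 + R*(¼) = -2 + R/4)
V(T) = 1/T - 3*T
-V(n(-3)) = -(1/(-2 + (¼)*(-3)) - 3*(-2 + (¼)*(-3))) = -(1/(-2 - ¾) - 3*(-2 - ¾)) = -(1/(-11/4) - 3*(-11/4)) = -(-4/11 + 33/4) = -1*347/44 = -347/44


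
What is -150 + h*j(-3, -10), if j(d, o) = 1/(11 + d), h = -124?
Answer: -331/2 ≈ -165.50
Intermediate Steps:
-150 + h*j(-3, -10) = -150 - 124/(11 - 3) = -150 - 124/8 = -150 - 124*1/8 = -150 - 31/2 = -331/2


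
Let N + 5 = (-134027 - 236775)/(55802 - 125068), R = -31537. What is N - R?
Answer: 1092233157/34633 ≈ 31537.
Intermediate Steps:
N = 12236/34633 (N = -5 + (-134027 - 236775)/(55802 - 125068) = -5 - 370802/(-69266) = -5 - 370802*(-1/69266) = -5 + 185401/34633 = 12236/34633 ≈ 0.35330)
N - R = 12236/34633 - 1*(-31537) = 12236/34633 + 31537 = 1092233157/34633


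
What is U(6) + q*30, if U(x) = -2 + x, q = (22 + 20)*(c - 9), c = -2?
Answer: -13856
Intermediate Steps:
q = -462 (q = (22 + 20)*(-2 - 9) = 42*(-11) = -462)
U(6) + q*30 = (-2 + 6) - 462*30 = 4 - 13860 = -13856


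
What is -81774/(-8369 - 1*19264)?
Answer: 27258/9211 ≈ 2.9593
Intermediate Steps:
-81774/(-8369 - 1*19264) = -81774/(-8369 - 19264) = -81774/(-27633) = -81774*(-1/27633) = 27258/9211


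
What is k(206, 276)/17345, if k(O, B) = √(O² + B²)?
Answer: 2*√29653/17345 ≈ 0.019856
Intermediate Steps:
k(O, B) = √(B² + O²)
k(206, 276)/17345 = √(276² + 206²)/17345 = √(76176 + 42436)*(1/17345) = √118612*(1/17345) = (2*√29653)*(1/17345) = 2*√29653/17345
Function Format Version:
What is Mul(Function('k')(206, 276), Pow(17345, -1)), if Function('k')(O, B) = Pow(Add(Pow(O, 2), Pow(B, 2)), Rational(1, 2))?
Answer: Mul(Rational(2, 17345), Pow(29653, Rational(1, 2))) ≈ 0.019856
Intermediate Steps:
Function('k')(O, B) = Pow(Add(Pow(B, 2), Pow(O, 2)), Rational(1, 2))
Mul(Function('k')(206, 276), Pow(17345, -1)) = Mul(Pow(Add(Pow(276, 2), Pow(206, 2)), Rational(1, 2)), Pow(17345, -1)) = Mul(Pow(Add(76176, 42436), Rational(1, 2)), Rational(1, 17345)) = Mul(Pow(118612, Rational(1, 2)), Rational(1, 17345)) = Mul(Mul(2, Pow(29653, Rational(1, 2))), Rational(1, 17345)) = Mul(Rational(2, 17345), Pow(29653, Rational(1, 2)))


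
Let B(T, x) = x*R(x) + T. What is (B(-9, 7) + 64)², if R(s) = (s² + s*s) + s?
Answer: 624100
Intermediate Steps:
R(s) = s + 2*s² (R(s) = (s² + s²) + s = 2*s² + s = s + 2*s²)
B(T, x) = T + x²*(1 + 2*x) (B(T, x) = x*(x*(1 + 2*x)) + T = x²*(1 + 2*x) + T = T + x²*(1 + 2*x))
(B(-9, 7) + 64)² = ((-9 + 7²*(1 + 2*7)) + 64)² = ((-9 + 49*(1 + 14)) + 64)² = ((-9 + 49*15) + 64)² = ((-9 + 735) + 64)² = (726 + 64)² = 790² = 624100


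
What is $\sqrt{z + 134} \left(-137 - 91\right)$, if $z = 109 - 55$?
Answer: $- 456 \sqrt{47} \approx -3126.2$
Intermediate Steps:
$z = 54$ ($z = 109 - 55 = 54$)
$\sqrt{z + 134} \left(-137 - 91\right) = \sqrt{54 + 134} \left(-137 - 91\right) = \sqrt{188} \left(-228\right) = 2 \sqrt{47} \left(-228\right) = - 456 \sqrt{47}$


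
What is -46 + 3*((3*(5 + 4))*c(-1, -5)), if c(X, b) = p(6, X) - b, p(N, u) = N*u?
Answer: -127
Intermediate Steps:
c(X, b) = -b + 6*X (c(X, b) = 6*X - b = -b + 6*X)
-46 + 3*((3*(5 + 4))*c(-1, -5)) = -46 + 3*((3*(5 + 4))*(-1*(-5) + 6*(-1))) = -46 + 3*((3*9)*(5 - 6)) = -46 + 3*(27*(-1)) = -46 + 3*(-27) = -46 - 81 = -127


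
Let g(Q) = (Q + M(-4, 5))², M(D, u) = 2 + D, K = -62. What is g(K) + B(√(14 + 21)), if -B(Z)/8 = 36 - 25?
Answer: 4008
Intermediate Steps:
B(Z) = -88 (B(Z) = -8*(36 - 25) = -8*11 = -88)
g(Q) = (-2 + Q)² (g(Q) = (Q + (2 - 4))² = (Q - 2)² = (-2 + Q)²)
g(K) + B(√(14 + 21)) = (-2 - 62)² - 88 = (-64)² - 88 = 4096 - 88 = 4008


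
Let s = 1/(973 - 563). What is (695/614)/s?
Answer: 142475/307 ≈ 464.09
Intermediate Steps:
s = 1/410 ≈ 0.0024390
(695/614)/s = (695/614)/(1/410) = (695*(1/614))*410 = (695/614)*410 = 142475/307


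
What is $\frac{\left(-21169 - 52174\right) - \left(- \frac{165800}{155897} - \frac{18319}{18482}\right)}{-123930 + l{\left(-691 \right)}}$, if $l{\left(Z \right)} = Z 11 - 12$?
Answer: $\frac{211316411554679}{379013313950222} \approx 0.55754$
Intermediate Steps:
$l{\left(Z \right)} = -12 + 11 Z$ ($l{\left(Z \right)} = 11 Z - 12 = -12 + 11 Z$)
$\frac{\left(-21169 - 52174\right) - \left(- \frac{165800}{155897} - \frac{18319}{18482}\right)}{-123930 + l{\left(-691 \right)}} = \frac{\left(-21169 - 52174\right) - \left(- \frac{165800}{155897} - \frac{18319}{18482}\right)}{-123930 + \left(-12 + 11 \left(-691\right)\right)} = \frac{-73343 - - \frac{5920192743}{2881288354}}{-123930 - 7613} = \frac{-73343 + \left(\frac{165800}{155897} + \frac{18319}{18482}\right)}{-123930 - 7613} = \frac{-73343 + \frac{5920192743}{2881288354}}{-131543} = \left(- \frac{211316411554679}{2881288354}\right) \left(- \frac{1}{131543}\right) = \frac{211316411554679}{379013313950222}$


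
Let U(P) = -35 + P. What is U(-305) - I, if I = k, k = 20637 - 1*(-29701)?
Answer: -50678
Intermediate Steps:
k = 50338 (k = 20637 + 29701 = 50338)
I = 50338
U(-305) - I = (-35 - 305) - 1*50338 = -340 - 50338 = -50678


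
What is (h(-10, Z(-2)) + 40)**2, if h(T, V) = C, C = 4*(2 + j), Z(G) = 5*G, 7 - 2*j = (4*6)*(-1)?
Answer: 12100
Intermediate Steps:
j = 31/2 (j = 7/2 - 4*6*(-1)/2 = 7/2 - 12*(-1) = 7/2 - 1/2*(-24) = 7/2 + 12 = 31/2 ≈ 15.500)
C = 70 (C = 4*(2 + 31/2) = 4*(35/2) = 70)
h(T, V) = 70
(h(-10, Z(-2)) + 40)**2 = (70 + 40)**2 = 110**2 = 12100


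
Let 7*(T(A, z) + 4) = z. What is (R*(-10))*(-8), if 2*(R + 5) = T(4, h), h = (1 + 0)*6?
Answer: -3680/7 ≈ -525.71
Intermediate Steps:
h = 6 (h = 1*6 = 6)
T(A, z) = -4 + z/7
R = -46/7 (R = -5 + (-4 + (⅐)*6)/2 = -5 + (-4 + 6/7)/2 = -5 + (½)*(-22/7) = -5 - 11/7 = -46/7 ≈ -6.5714)
(R*(-10))*(-8) = -46/7*(-10)*(-8) = (460/7)*(-8) = -3680/7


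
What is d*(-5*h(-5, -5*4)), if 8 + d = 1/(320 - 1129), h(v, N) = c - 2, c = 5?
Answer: 97095/809 ≈ 120.02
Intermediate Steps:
h(v, N) = 3 (h(v, N) = 5 - 2 = 3)
d = -6473/809 (d = -8 + 1/(320 - 1129) = -8 + 1/(-809) = -8 - 1/809 = -6473/809 ≈ -8.0012)
d*(-5*h(-5, -5*4)) = -(-32365)*3/809 = -6473/809*(-15) = 97095/809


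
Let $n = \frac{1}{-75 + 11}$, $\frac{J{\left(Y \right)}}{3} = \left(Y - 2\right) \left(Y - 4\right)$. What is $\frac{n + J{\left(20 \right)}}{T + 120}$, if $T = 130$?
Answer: $\frac{11059}{3200} \approx 3.4559$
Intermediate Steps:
$J{\left(Y \right)} = 3 \left(-4 + Y\right) \left(-2 + Y\right)$ ($J{\left(Y \right)} = 3 \left(Y - 2\right) \left(Y - 4\right) = 3 \left(-2 + Y\right) \left(-4 + Y\right) = 3 \left(-4 + Y\right) \left(-2 + Y\right)$)
$n = - \frac{1}{64}$ ($n = \frac{1}{-64} = - \frac{1}{64} \approx -0.015625$)
$\frac{n + J{\left(20 \right)}}{T + 120} = \frac{- \frac{1}{64} + \left(24 - 360 + 3 \cdot 20^{2}\right)}{130 + 120} = \frac{- \frac{1}{64} + \left(24 - 360 + 3 \cdot 400\right)}{250} = \left(- \frac{1}{64} + \left(24 - 360 + 1200\right)\right) \frac{1}{250} = \left(- \frac{1}{64} + 864\right) \frac{1}{250} = \frac{55295}{64} \cdot \frac{1}{250} = \frac{11059}{3200}$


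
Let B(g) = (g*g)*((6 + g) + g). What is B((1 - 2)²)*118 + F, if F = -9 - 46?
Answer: 889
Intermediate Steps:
F = -55
B(g) = g²*(6 + 2*g)
B((1 - 2)²)*118 + F = (2*((1 - 2)²)²*(3 + (1 - 2)²))*118 - 55 = (2*((-1)²)²*(3 + (-1)²))*118 - 55 = (2*1²*(3 + 1))*118 - 55 = (2*1*4)*118 - 55 = 8*118 - 55 = 944 - 55 = 889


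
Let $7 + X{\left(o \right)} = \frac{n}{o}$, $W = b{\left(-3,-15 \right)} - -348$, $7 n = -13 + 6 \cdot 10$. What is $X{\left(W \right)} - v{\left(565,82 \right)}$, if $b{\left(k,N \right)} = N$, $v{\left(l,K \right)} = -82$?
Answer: $\frac{174872}{2331} \approx 75.02$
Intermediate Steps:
$n = \frac{47}{7}$ ($n = \frac{-13 + 6 \cdot 10}{7} = \frac{-13 + 60}{7} = \frac{1}{7} \cdot 47 = \frac{47}{7} \approx 6.7143$)
$W = 333$ ($W = -15 - -348 = -15 + 348 = 333$)
$X{\left(o \right)} = -7 + \frac{47}{7 o}$
$X{\left(W \right)} - v{\left(565,82 \right)} = \left(-7 + \frac{47}{7 \cdot 333}\right) - -82 = \left(-7 + \frac{47}{7} \cdot \frac{1}{333}\right) + 82 = \left(-7 + \frac{47}{2331}\right) + 82 = - \frac{16270}{2331} + 82 = \frac{174872}{2331}$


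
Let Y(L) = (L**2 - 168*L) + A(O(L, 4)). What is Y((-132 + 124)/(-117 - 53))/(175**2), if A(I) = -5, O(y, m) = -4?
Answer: -93229/221265625 ≈ -0.00042134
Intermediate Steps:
Y(L) = -5 + L**2 - 168*L (Y(L) = (L**2 - 168*L) - 5 = -5 + L**2 - 168*L)
Y((-132 + 124)/(-117 - 53))/(175**2) = (-5 + ((-132 + 124)/(-117 - 53))**2 - 168*(-132 + 124)/(-117 - 53))/(175**2) = (-5 + (-8/(-170))**2 - (-1344)/(-170))/30625 = (-5 + (-8*(-1/170))**2 - (-1344)*(-1)/170)*(1/30625) = (-5 + (4/85)**2 - 168*4/85)*(1/30625) = (-5 + 16/7225 - 672/85)*(1/30625) = -93229/7225*1/30625 = -93229/221265625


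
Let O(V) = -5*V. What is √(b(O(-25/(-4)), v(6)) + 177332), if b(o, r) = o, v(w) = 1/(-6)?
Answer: √709203/2 ≈ 421.07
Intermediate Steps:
v(w) = -⅙
√(b(O(-25/(-4)), v(6)) + 177332) = √(-(-125)/(-4) + 177332) = √(-(-125)*(-1)/4 + 177332) = √(-5*25/4 + 177332) = √(-125/4 + 177332) = √(709203/4) = √709203/2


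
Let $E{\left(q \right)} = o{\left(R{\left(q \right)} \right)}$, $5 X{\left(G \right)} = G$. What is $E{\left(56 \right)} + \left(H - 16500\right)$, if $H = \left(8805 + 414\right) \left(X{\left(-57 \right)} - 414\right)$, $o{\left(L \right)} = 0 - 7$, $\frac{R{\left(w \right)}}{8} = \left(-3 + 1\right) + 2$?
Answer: $- \frac{19691348}{5} \approx -3.9383 \cdot 10^{6}$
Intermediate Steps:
$X{\left(G \right)} = \frac{G}{5}$
$R{\left(w \right)} = 0$ ($R{\left(w \right)} = 8 \left(\left(-3 + 1\right) + 2\right) = 8 \left(-2 + 2\right) = 8 \cdot 0 = 0$)
$o{\left(L \right)} = -7$ ($o{\left(L \right)} = 0 - 7 = -7$)
$H = - \frac{19608813}{5}$ ($H = \left(8805 + 414\right) \left(\frac{1}{5} \left(-57\right) - 414\right) = 9219 \left(- \frac{57}{5} - 414\right) = 9219 \left(- \frac{2127}{5}\right) = - \frac{19608813}{5} \approx -3.9218 \cdot 10^{6}$)
$E{\left(q \right)} = -7$
$E{\left(56 \right)} + \left(H - 16500\right) = -7 - \frac{19691313}{5} = - \frac{19691348}{5}$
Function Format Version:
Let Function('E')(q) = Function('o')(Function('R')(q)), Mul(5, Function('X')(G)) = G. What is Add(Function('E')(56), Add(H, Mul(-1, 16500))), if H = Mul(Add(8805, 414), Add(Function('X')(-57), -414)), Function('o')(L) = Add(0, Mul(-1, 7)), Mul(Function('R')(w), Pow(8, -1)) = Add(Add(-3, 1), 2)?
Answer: Rational(-19691348, 5) ≈ -3.9383e+6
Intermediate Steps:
Function('X')(G) = Mul(Rational(1, 5), G)
Function('R')(w) = 0 (Function('R')(w) = Mul(8, Add(Add(-3, 1), 2)) = Mul(8, Add(-2, 2)) = Mul(8, 0) = 0)
Function('o')(L) = -7 (Function('o')(L) = Add(0, -7) = -7)
H = Rational(-19608813, 5) (H = Mul(Add(8805, 414), Add(Mul(Rational(1, 5), -57), -414)) = Mul(9219, Add(Rational(-57, 5), -414)) = Mul(9219, Rational(-2127, 5)) = Rational(-19608813, 5) ≈ -3.9218e+6)
Function('E')(q) = -7
Add(Function('E')(56), Add(H, Mul(-1, 16500))) = Add(-7, Add(Rational(-19608813, 5), Mul(-1, 16500))) = Add(-7, Add(Rational(-19608813, 5), -16500)) = Add(-7, Rational(-19691313, 5)) = Rational(-19691348, 5)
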